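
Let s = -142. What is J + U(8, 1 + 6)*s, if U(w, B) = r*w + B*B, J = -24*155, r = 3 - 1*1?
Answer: -12950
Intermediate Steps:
r = 2 (r = 3 - 1 = 2)
J = -3720
U(w, B) = B² + 2*w (U(w, B) = 2*w + B*B = 2*w + B² = B² + 2*w)
J + U(8, 1 + 6)*s = -3720 + ((1 + 6)² + 2*8)*(-142) = -3720 + (7² + 16)*(-142) = -3720 + (49 + 16)*(-142) = -3720 + 65*(-142) = -3720 - 9230 = -12950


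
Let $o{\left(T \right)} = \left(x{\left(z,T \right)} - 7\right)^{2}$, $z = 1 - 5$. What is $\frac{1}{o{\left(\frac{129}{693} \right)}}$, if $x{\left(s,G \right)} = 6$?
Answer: $1$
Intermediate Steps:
$z = -4$ ($z = 1 - 5 = -4$)
$o{\left(T \right)} = 1$ ($o{\left(T \right)} = \left(6 - 7\right)^{2} = \left(-1\right)^{2} = 1$)
$\frac{1}{o{\left(\frac{129}{693} \right)}} = 1^{-1} = 1$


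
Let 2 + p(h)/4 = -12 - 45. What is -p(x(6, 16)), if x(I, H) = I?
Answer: 236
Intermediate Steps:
p(h) = -236 (p(h) = -8 + 4*(-12 - 45) = -8 + 4*(-57) = -8 - 228 = -236)
-p(x(6, 16)) = -1*(-236) = 236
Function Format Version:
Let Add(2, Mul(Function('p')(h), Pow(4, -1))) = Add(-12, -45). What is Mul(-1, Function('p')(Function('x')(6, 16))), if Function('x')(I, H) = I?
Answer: 236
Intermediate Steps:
Function('p')(h) = -236 (Function('p')(h) = Add(-8, Mul(4, Add(-12, -45))) = Add(-8, Mul(4, -57)) = Add(-8, -228) = -236)
Mul(-1, Function('p')(Function('x')(6, 16))) = Mul(-1, -236) = 236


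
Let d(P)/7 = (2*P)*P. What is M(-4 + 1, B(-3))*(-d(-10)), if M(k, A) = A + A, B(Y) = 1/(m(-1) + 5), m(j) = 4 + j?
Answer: -350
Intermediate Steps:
d(P) = 14*P**2 (d(P) = 7*((2*P)*P) = 7*(2*P**2) = 14*P**2)
B(Y) = 1/8 (B(Y) = 1/((4 - 1) + 5) = 1/(3 + 5) = 1/8)
M(k, A) = 2*A
M(-4 + 1, B(-3))*(-d(-10)) = (2*(1/8))*(-14*(-10)**2) = (-14*100)/4 = (-1*1400)/4 = (1/4)*(-1400) = -350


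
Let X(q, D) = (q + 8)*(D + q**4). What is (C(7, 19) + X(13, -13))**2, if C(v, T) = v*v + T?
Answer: 359491379776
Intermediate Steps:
C(v, T) = T + v**2 (C(v, T) = v**2 + T = T + v**2)
X(q, D) = (8 + q)*(D + q**4)
(C(7, 19) + X(13, -13))**2 = ((19 + 7**2) + (13**5 + 8*(-13) + 8*13**4 - 13*13))**2 = ((19 + 49) + (371293 - 104 + 8*28561 - 169))**2 = (68 + (371293 - 104 + 228488 - 169))**2 = (68 + 599508)**2 = 599576**2 = 359491379776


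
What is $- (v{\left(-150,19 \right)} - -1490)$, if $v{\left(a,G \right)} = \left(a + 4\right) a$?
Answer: $-23390$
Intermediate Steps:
$v{\left(a,G \right)} = a \left(4 + a\right)$ ($v{\left(a,G \right)} = \left(4 + a\right) a = a \left(4 + a\right)$)
$- (v{\left(-150,19 \right)} - -1490) = - (- 150 \left(4 - 150\right) - -1490) = - (\left(-150\right) \left(-146\right) + 1490) = - (21900 + 1490) = \left(-1\right) 23390 = -23390$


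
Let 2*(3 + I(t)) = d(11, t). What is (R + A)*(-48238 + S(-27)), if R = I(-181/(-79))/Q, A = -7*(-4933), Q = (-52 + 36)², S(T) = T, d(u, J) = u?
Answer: -853319263405/512 ≈ -1.6666e+9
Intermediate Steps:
I(t) = 5/2 (I(t) = -3 + (½)*11 = -3 + 11/2 = 5/2)
Q = 256 (Q = (-16)² = 256)
A = 34531
R = 5/512 (R = (5/2)/256 = (5/2)*(1/256) = 5/512 ≈ 0.0097656)
(R + A)*(-48238 + S(-27)) = (5/512 + 34531)*(-48238 - 27) = (17679877/512)*(-48265) = -853319263405/512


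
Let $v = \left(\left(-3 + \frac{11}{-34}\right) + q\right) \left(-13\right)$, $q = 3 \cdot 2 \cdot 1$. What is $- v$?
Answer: $\frac{1183}{34} \approx 34.794$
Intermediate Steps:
$q = 6$ ($q = 6 \cdot 1 = 6$)
$v = - \frac{1183}{34}$ ($v = \left(\left(-3 + \frac{11}{-34}\right) + 6\right) \left(-13\right) = \left(\left(-3 + 11 \left(- \frac{1}{34}\right)\right) + 6\right) \left(-13\right) = \left(\left(-3 - \frac{11}{34}\right) + 6\right) \left(-13\right) = \left(- \frac{113}{34} + 6\right) \left(-13\right) = \frac{91}{34} \left(-13\right) = - \frac{1183}{34} \approx -34.794$)
$- v = \left(-1\right) \left(- \frac{1183}{34}\right) = \frac{1183}{34}$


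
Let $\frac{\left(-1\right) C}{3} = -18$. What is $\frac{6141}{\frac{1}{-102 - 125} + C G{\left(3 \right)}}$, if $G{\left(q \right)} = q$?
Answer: $\frac{1394007}{36773} \approx 37.908$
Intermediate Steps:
$C = 54$ ($C = \left(-3\right) \left(-18\right) = 54$)
$\frac{6141}{\frac{1}{-102 - 125} + C G{\left(3 \right)}} = \frac{6141}{\frac{1}{-102 - 125} + 54 \cdot 3} = \frac{6141}{\frac{1}{-227} + 162} = \frac{6141}{- \frac{1}{227} + 162} = \frac{6141}{\frac{36773}{227}} = 6141 \cdot \frac{227}{36773} = \frac{1394007}{36773}$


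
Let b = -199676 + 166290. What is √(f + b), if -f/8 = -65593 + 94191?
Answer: 3*I*√29130 ≈ 512.03*I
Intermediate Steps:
b = -33386
f = -228784 (f = -8*(-65593 + 94191) = -8*28598 = -228784)
√(f + b) = √(-228784 - 33386) = √(-262170) = 3*I*√29130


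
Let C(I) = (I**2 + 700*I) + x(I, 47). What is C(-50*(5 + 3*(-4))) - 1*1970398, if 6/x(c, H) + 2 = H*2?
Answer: -73733305/46 ≈ -1.6029e+6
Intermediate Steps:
x(c, H) = 6/(-2 + 2*H) (x(c, H) = 6/(-2 + H*2) = 6/(-2 + 2*H))
C(I) = 3/46 + I**2 + 700*I (C(I) = (I**2 + 700*I) + 3/(-1 + 47) = (I**2 + 700*I) + 3/46 = 3/46 + I**2 + 700*I)
C(-50*(5 + 3*(-4))) - 1*1970398 = (3/46 + (-50*(5 + 3*(-4)))**2 + 700*(-50*(5 + 3*(-4)))) - 1*1970398 = (3/46 + (-50*(5 - 12))**2 + 700*(-50*(5 - 12))) - 1970398 = (3/46 + (-50*(-7))**2 + 700*(-50*(-7))) - 1970398 = (3/46 + 350**2 + 700*350) - 1970398 = (3/46 + 122500 + 245000) - 1970398 = 16905003/46 - 1970398 = -73733305/46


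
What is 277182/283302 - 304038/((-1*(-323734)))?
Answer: 99962892/2547624713 ≈ 0.039238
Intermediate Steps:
277182/283302 - 304038/((-1*(-323734))) = 277182*(1/283302) - 304038/323734 = 15399/15739 - 304038*1/323734 = 15399/15739 - 152019/161867 = 99962892/2547624713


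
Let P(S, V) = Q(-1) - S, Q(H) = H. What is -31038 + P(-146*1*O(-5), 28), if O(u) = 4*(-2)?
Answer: -32207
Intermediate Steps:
O(u) = -8
P(S, V) = -1 - S
-31038 + P(-146*1*O(-5), 28) = -31038 + (-1 - (-146)*(1*(-8))*1) = -31038 + (-1 - (-146)*(-8*1)) = -31038 + (-1 - (-146)*(-8)) = -31038 + (-1 - 1*1168) = -31038 + (-1 - 1168) = -31038 - 1169 = -32207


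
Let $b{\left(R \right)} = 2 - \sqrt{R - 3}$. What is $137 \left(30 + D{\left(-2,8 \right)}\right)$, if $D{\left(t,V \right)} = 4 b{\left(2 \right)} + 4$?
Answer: $5754 - 548 i \approx 5754.0 - 548.0 i$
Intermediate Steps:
$b{\left(R \right)} = 2 - \sqrt{-3 + R}$
$D{\left(t,V \right)} = 12 - 4 i$ ($D{\left(t,V \right)} = 4 \left(2 - \sqrt{-3 + 2}\right) + 4 = 4 \left(2 - \sqrt{-1}\right) + 4 = 4 \left(2 - i\right) + 4 = \left(8 - 4 i\right) + 4 = 12 - 4 i$)
$137 \left(30 + D{\left(-2,8 \right)}\right) = 137 \left(30 + \left(12 - 4 i\right)\right) = 137 \left(42 - 4 i\right) = 5754 - 548 i$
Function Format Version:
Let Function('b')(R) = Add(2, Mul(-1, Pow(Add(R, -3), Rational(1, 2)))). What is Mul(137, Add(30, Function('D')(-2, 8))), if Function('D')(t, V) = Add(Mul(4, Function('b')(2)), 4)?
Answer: Add(5754, Mul(-548, I)) ≈ Add(5754.0, Mul(-548.00, I))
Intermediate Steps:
Function('b')(R) = Add(2, Mul(-1, Pow(Add(-3, R), Rational(1, 2))))
Function('D')(t, V) = Add(12, Mul(-4, I)) (Function('D')(t, V) = Add(Mul(4, Add(2, Mul(-1, Pow(Add(-3, 2), Rational(1, 2))))), 4) = Add(Mul(4, Add(2, Mul(-1, Pow(-1, Rational(1, 2))))), 4) = Add(Mul(4, Add(2, Mul(-1, I))), 4) = Add(Add(8, Mul(-4, I)), 4) = Add(12, Mul(-4, I)))
Mul(137, Add(30, Function('D')(-2, 8))) = Mul(137, Add(30, Add(12, Mul(-4, I)))) = Mul(137, Add(42, Mul(-4, I))) = Add(5754, Mul(-548, I))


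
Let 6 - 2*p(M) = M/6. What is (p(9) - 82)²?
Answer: 101761/16 ≈ 6360.1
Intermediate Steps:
p(M) = 3 - M/12 (p(M) = 3 - M/(2*6) = 3 - M/12)
(p(9) - 82)² = ((3 - 1/12*9) - 82)² = ((3 - ¾) - 82)² = (9/4 - 82)² = (-319/4)² = 101761/16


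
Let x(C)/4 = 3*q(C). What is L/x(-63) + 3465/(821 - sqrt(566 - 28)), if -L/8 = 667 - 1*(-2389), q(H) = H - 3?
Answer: 779952301/22225599 + 1155*sqrt(538)/224501 ≈ 35.212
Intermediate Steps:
q(H) = -3 + H
x(C) = -36 + 12*C (x(C) = 4*(3*(-3 + C)) = 4*(-9 + 3*C) = -36 + 12*C)
L = -24448 (L = -8*(667 - 1*(-2389)) = -8*(667 + 2389) = -8*3056 = -24448)
L/x(-63) + 3465/(821 - sqrt(566 - 28)) = -24448/(-36 + 12*(-63)) + 3465/(821 - sqrt(566 - 28)) = -24448/(-36 - 756) + 3465/(821 - sqrt(538)) = -24448/(-792) + 3465/(821 - sqrt(538)) = -24448*(-1/792) + 3465/(821 - sqrt(538)) = 3056/99 + 3465/(821 - sqrt(538))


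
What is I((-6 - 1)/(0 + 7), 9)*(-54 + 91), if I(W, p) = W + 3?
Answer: 74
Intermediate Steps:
I(W, p) = 3 + W
I((-6 - 1)/(0 + 7), 9)*(-54 + 91) = (3 + (-6 - 1)/(0 + 7))*(-54 + 91) = (3 - 7/7)*37 = (3 - 7*⅐)*37 = (3 - 1)*37 = 2*37 = 74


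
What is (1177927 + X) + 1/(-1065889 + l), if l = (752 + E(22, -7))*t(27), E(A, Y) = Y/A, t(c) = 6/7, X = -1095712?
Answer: 6743590169953/82023842 ≈ 82215.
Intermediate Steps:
t(c) = 6/7 (t(c) = 6*(1/7) = 6/7)
l = 49611/77 (l = (752 - 7/22)*(6/7) = (16537/22)*(6/7) = 49611/77 ≈ 644.30)
(1177927 + X) + 1/(-1065889 + l) = (1177927 - 1095712) + 1/(-1065889 + 49611/77) = 82215 + 1/(-82023842/77) = 82215 - 77/82023842 = 6743590169953/82023842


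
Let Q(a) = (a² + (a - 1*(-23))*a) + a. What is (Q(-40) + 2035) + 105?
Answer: 4380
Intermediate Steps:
Q(a) = a + a² + a*(23 + a) (Q(a) = (a² + (a + 23)*a) + a = (a² + (23 + a)*a) + a = (a² + a*(23 + a)) + a = a + a² + a*(23 + a))
(Q(-40) + 2035) + 105 = (2*(-40)*(12 - 40) + 2035) + 105 = (2*(-40)*(-28) + 2035) + 105 = (2240 + 2035) + 105 = 4275 + 105 = 4380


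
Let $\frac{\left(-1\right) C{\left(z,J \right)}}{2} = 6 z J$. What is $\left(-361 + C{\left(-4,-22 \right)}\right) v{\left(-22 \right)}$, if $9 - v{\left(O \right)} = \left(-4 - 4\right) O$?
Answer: $236639$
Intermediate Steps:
$C{\left(z,J \right)} = - 12 J z$ ($C{\left(z,J \right)} = - 2 \cdot 6 z J = - 2 \cdot 6 J z = - 12 J z$)
$v{\left(O \right)} = 9 + 8 O$ ($v{\left(O \right)} = 9 - \left(-4 - 4\right) O = 9 - - 8 O = 9 + 8 O$)
$\left(-361 + C{\left(-4,-22 \right)}\right) v{\left(-22 \right)} = \left(-361 - \left(-264\right) \left(-4\right)\right) \left(9 + 8 \left(-22\right)\right) = \left(-361 - 1056\right) \left(9 - 176\right) = \left(-1417\right) \left(-167\right) = 236639$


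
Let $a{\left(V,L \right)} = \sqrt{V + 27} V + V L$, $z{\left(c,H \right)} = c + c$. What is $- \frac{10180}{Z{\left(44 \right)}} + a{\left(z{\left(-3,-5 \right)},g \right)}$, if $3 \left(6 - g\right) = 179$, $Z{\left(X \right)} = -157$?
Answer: $\frac{60734}{157} - 6 \sqrt{21} \approx 359.35$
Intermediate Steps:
$z{\left(c,H \right)} = 2 c$
$g = - \frac{161}{3}$ ($g = 6 - \frac{179}{3} = - \frac{161}{3} \approx -53.667$)
$a{\left(V,L \right)} = L V + V \sqrt{27 + V}$ ($a{\left(V,L \right)} = \sqrt{27 + V} V + L V = V \sqrt{27 + V} + L V = L V + V \sqrt{27 + V}$)
$- \frac{10180}{Z{\left(44 \right)}} + a{\left(z{\left(-3,-5 \right)},g \right)} = - \frac{10180}{-157} + 2 \left(-3\right) \left(- \frac{161}{3} + \sqrt{27 + 2 \left(-3\right)}\right) = \left(-10180\right) \left(- \frac{1}{157}\right) - 6 \left(- \frac{161}{3} + \sqrt{27 - 6}\right) = \frac{10180}{157} - 6 \left(- \frac{161}{3} + \sqrt{21}\right) = \frac{10180}{157} + \left(322 - 6 \sqrt{21}\right) = \frac{60734}{157} - 6 \sqrt{21}$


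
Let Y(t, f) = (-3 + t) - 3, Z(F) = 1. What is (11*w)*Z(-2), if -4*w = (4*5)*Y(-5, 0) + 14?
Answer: 1133/2 ≈ 566.50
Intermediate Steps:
Y(t, f) = -6 + t
w = 103/2 (w = -((4*5)*(-6 - 5) + 14)/4 = -(20*(-11) + 14)/4 = -(-220 + 14)/4 = -¼*(-206) = 103/2 ≈ 51.500)
(11*w)*Z(-2) = (11*(103/2))*1 = (1133/2)*1 = 1133/2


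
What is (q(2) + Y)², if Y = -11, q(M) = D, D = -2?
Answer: 169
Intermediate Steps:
q(M) = -2
(q(2) + Y)² = (-2 - 11)² = (-13)² = 169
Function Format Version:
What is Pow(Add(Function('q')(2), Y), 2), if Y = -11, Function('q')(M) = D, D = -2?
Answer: 169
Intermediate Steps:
Function('q')(M) = -2
Pow(Add(Function('q')(2), Y), 2) = Pow(Add(-2, -11), 2) = Pow(-13, 2) = 169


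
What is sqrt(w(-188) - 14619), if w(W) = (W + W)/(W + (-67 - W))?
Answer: I*sqrt(65599499)/67 ≈ 120.89*I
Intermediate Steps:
w(W) = -2*W/67 (w(W) = (2*W)/(-67) = (2*W)*(-1/67) = -2*W/67)
sqrt(w(-188) - 14619) = sqrt(-2/67*(-188) - 14619) = sqrt(376/67 - 14619) = sqrt(-979097/67) = I*sqrt(65599499)/67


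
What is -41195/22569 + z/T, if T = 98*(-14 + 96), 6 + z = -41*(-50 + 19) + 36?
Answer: -301680751/181364484 ≈ -1.6634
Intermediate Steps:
z = 1301 (z = -6 + (-41*(-50 + 19) + 36) = -6 + (-41*(-31) + 36) = -6 + (1271 + 36) = -6 + 1307 = 1301)
T = 8036 (T = 98*82 = 8036)
-41195/22569 + z/T = -41195/22569 + 1301/8036 = -301680751/181364484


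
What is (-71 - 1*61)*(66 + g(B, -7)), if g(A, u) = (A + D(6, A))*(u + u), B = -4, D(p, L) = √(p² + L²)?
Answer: -16104 + 3696*√13 ≈ -2777.9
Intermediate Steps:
D(p, L) = √(L² + p²)
g(A, u) = 2*u*(A + √(36 + A²)) (g(A, u) = (A + √(A² + 6²))*(u + u) = (A + √(A² + 36))*(2*u) = (A + √(36 + A²))*(2*u) = 2*u*(A + √(36 + A²)))
(-71 - 1*61)*(66 + g(B, -7)) = (-71 - 1*61)*(66 + 2*(-7)*(-4 + √(36 + (-4)²))) = (-71 - 61)*(66 + 2*(-7)*(-4 + √(36 + 16))) = -132*(66 + 2*(-7)*(-4 + √52)) = -132*(66 + 2*(-7)*(-4 + 2*√13)) = -132*(66 + (56 - 28*√13)) = -132*(122 - 28*√13) = -16104 + 3696*√13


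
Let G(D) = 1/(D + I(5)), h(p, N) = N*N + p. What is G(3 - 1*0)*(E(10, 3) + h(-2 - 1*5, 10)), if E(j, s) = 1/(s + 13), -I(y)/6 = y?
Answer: -1489/432 ≈ -3.4468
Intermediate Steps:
I(y) = -6*y
E(j, s) = 1/(13 + s)
h(p, N) = p + N² (h(p, N) = N² + p = p + N²)
G(D) = 1/(-30 + D) (G(D) = 1/(D - 6*5) = 1/(D - 30) = 1/(-30 + D))
G(3 - 1*0)*(E(10, 3) + h(-2 - 1*5, 10)) = (1/(13 + 3) + ((-2 - 1*5) + 10²))/(-30 + (3 - 1*0)) = (1/16 + ((-2 - 5) + 100))/(-30 + (3 + 0)) = (1/16 + (-7 + 100))/(-30 + 3) = (1/16 + 93)/(-27) = -1/27*1489/16 = -1489/432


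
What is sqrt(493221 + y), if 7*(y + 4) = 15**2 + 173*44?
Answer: 6*sqrt(672847)/7 ≈ 703.09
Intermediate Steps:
y = 7809/7 (y = -4 + (15**2 + 173*44)/7 = -4 + (225 + 7612)/7 = -4 + (1/7)*7837 = -4 + 7837/7 = 7809/7 ≈ 1115.6)
sqrt(493221 + y) = sqrt(493221 + 7809/7) = sqrt(3460356/7) = 6*sqrt(672847)/7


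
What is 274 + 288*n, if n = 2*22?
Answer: 12946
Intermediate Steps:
n = 44
274 + 288*n = 274 + 288*44 = 274 + 12672 = 12946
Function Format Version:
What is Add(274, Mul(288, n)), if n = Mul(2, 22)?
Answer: 12946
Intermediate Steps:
n = 44
Add(274, Mul(288, n)) = Add(274, Mul(288, 44)) = Add(274, 12672) = 12946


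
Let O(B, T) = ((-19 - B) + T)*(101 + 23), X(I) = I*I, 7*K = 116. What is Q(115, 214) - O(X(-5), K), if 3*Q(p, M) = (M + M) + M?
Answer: 25306/7 ≈ 3615.1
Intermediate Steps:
Q(p, M) = M (Q(p, M) = ((M + M) + M)/3 = (2*M + M)/3 = (3*M)/3 = M)
K = 116/7 (K = (⅐)*116 = 116/7 ≈ 16.571)
X(I) = I²
O(B, T) = -2356 - 124*B + 124*T (O(B, T) = (-19 + T - B)*124 = -2356 - 124*B + 124*T)
Q(115, 214) - O(X(-5), K) = 214 - (-2356 - 124*(-5)² + 124*(116/7)) = 214 - (-2356 - 124*25 + 14384/7) = 214 - (-2356 - 3100 + 14384/7) = 214 - 1*(-23808/7) = 214 + 23808/7 = 25306/7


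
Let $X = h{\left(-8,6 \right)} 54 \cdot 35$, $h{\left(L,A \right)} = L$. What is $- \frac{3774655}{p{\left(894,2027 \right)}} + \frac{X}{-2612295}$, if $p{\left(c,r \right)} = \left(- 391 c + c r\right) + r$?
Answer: $- \frac{31232912587}{12146019023} \approx -2.5715$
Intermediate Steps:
$p{\left(c,r \right)} = r - 391 c + c r$
$X = -15120$ ($X = \left(-8\right) 54 \cdot 35 = \left(-432\right) 35 = -15120$)
$- \frac{3774655}{p{\left(894,2027 \right)}} + \frac{X}{-2612295} = - \frac{3774655}{2027 - 349554 + 894 \cdot 2027} - \frac{15120}{-2612295} = - \frac{3774655}{2027 - 349554 + 1812138} - - \frac{48}{8293} = - \frac{3774655}{1464611} + \frac{48}{8293} = - \frac{31232912587}{12146019023}$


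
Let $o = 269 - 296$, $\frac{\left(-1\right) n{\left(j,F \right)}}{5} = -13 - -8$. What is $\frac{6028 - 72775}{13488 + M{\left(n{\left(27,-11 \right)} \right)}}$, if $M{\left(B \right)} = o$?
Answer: $- \frac{22249}{4487} \approx -4.9585$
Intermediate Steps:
$n{\left(j,F \right)} = 25$ ($n{\left(j,F \right)} = - 5 \left(-13 - -8\right) = - 5 \left(-13 + 8\right) = \left(-5\right) \left(-5\right) = 25$)
$o = -27$ ($o = 269 - 296 = -27$)
$M{\left(B \right)} = -27$
$\frac{6028 - 72775}{13488 + M{\left(n{\left(27,-11 \right)} \right)}} = \frac{6028 - 72775}{13488 - 27} = - \frac{66747}{13461} = \left(-66747\right) \frac{1}{13461} = - \frac{22249}{4487}$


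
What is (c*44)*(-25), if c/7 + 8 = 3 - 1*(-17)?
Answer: -92400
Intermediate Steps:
c = 84 (c = -56 + 7*(3 - 1*(-17)) = -56 + 7*(3 + 17) = -56 + 7*20 = -56 + 140 = 84)
(c*44)*(-25) = (84*44)*(-25) = 3696*(-25) = -92400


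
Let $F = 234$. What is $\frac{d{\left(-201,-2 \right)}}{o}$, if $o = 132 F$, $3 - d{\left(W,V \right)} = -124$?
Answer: $\frac{127}{30888} \approx 0.0041116$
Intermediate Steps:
$d{\left(W,V \right)} = 127$ ($d{\left(W,V \right)} = 3 - -124 = 3 + 124 = 127$)
$o = 30888$ ($o = 132 \cdot 234 = 30888$)
$\frac{d{\left(-201,-2 \right)}}{o} = \frac{127}{30888}$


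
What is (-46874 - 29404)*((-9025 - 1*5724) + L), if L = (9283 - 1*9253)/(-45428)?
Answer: 12776900661339/11357 ≈ 1.1250e+9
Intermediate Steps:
L = -15/22714 (L = (9283 - 9253)*(-1/45428) = 30*(-1/45428) = -15/22714 ≈ -0.00066039)
(-46874 - 29404)*((-9025 - 1*5724) + L) = (-46874 - 29404)*((-9025 - 1*5724) - 15/22714) = -76278*((-9025 - 5724) - 15/22714) = -76278*(-14749 - 15/22714) = -76278*(-335008801/22714) = 12776900661339/11357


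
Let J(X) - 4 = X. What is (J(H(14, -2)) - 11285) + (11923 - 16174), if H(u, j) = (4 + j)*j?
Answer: -15536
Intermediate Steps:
H(u, j) = j*(4 + j)
J(X) = 4 + X
(J(H(14, -2)) - 11285) + (11923 - 16174) = ((4 - 2*(4 - 2)) - 11285) + (11923 - 16174) = ((4 - 2*2) - 11285) - 4251 = ((4 - 4) - 11285) - 4251 = (0 - 11285) - 4251 = -11285 - 4251 = -15536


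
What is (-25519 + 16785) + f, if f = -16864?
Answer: -25598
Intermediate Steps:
(-25519 + 16785) + f = (-25519 + 16785) - 16864 = -8734 - 16864 = -25598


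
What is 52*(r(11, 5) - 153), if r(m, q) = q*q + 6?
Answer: -6344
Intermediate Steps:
r(m, q) = 6 + q**2 (r(m, q) = q**2 + 6 = 6 + q**2)
52*(r(11, 5) - 153) = 52*((6 + 5**2) - 153) = 52*((6 + 25) - 153) = 52*(31 - 153) = 52*(-122) = -6344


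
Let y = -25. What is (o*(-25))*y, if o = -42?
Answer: -26250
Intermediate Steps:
(o*(-25))*y = -42*(-25)*(-25) = 1050*(-25) = -26250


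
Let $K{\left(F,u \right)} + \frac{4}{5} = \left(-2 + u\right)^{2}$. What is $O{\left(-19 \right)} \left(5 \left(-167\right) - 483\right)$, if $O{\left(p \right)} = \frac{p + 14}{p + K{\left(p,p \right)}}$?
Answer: $\frac{16475}{1053} \approx 15.646$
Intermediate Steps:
$K{\left(F,u \right)} = - \frac{4}{5} + \left(-2 + u\right)^{2}$
$O{\left(p \right)} = \frac{14 + p}{- \frac{4}{5} + p + \left(-2 + p\right)^{2}}$ ($O{\left(p \right)} = \frac{p + 14}{p + \left(- \frac{4}{5} + \left(-2 + p\right)^{2}\right)} = \frac{14 + p}{- \frac{4}{5} + p + \left(-2 + p\right)^{2}}$)
$O{\left(-19 \right)} \left(5 \left(-167\right) - 483\right) = \frac{5 \left(14 - 19\right)}{16 - -285 + 5 \left(-19\right)^{2}} \left(5 \left(-167\right) - 483\right) = 5 \frac{1}{16 + 285 + 5 \cdot 361} \left(-5\right) \left(-835 - 483\right) = 5 \frac{1}{16 + 285 + 1805} \left(-5\right) \left(-1318\right) = 5 \cdot \frac{1}{2106} \left(-5\right) \left(-1318\right) = \left(- \frac{25}{2106}\right) \left(-1318\right) = \frac{16475}{1053}$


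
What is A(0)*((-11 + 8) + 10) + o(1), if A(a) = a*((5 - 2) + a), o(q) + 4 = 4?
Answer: 0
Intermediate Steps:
o(q) = 0 (o(q) = -4 + 4 = 0)
A(a) = a*(3 + a)
A(0)*((-11 + 8) + 10) + o(1) = (0*(3 + 0))*((-11 + 8) + 10) + 0 = (0*3)*(-3 + 10) + 0 = 0*7 + 0 = 0 + 0 = 0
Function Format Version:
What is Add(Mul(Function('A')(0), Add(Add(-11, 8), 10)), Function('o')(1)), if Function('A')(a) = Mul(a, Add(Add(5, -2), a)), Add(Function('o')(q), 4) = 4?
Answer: 0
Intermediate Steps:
Function('o')(q) = 0 (Function('o')(q) = Add(-4, 4) = 0)
Function('A')(a) = Mul(a, Add(3, a))
Add(Mul(Function('A')(0), Add(Add(-11, 8), 10)), Function('o')(1)) = Add(Mul(Mul(0, Add(3, 0)), Add(Add(-11, 8), 10)), 0) = Add(Mul(Mul(0, 3), Add(-3, 10)), 0) = Add(Mul(0, 7), 0) = Add(0, 0) = 0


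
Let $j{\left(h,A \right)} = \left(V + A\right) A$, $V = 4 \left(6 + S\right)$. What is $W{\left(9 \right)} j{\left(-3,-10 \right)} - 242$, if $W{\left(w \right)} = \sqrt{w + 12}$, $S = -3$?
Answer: $-242 - 20 \sqrt{21} \approx -333.65$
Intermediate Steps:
$V = 12$ ($V = 4 \left(6 - 3\right) = 4 \cdot 3 = 12$)
$j{\left(h,A \right)} = A \left(12 + A\right)$ ($j{\left(h,A \right)} = \left(12 + A\right) A = A \left(12 + A\right)$)
$W{\left(w \right)} = \sqrt{12 + w}$
$W{\left(9 \right)} j{\left(-3,-10 \right)} - 242 = \sqrt{12 + 9} \left(- 10 \left(12 - 10\right)\right) - 242 = \sqrt{21} \left(\left(-10\right) 2\right) - 242 = \sqrt{21} \left(-20\right) - 242 = - 20 \sqrt{21} - 242 = -242 - 20 \sqrt{21}$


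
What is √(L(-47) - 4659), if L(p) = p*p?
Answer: 35*I*√2 ≈ 49.497*I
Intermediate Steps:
L(p) = p²
√(L(-47) - 4659) = √((-47)² - 4659) = √(2209 - 4659) = √(-2450) = 35*I*√2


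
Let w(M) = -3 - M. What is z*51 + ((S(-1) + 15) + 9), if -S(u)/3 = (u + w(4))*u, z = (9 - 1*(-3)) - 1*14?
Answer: -102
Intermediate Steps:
z = -2 (z = (9 + 3) - 14 = 12 - 14 = -2)
S(u) = -3*u*(-7 + u) (S(u) = -3*(u + (-3 - 1*4))*u = -3*(u + (-3 - 4))*u = -3*(u - 7)*u = -3*(-7 + u)*u = -3*u*(-7 + u))
z*51 + ((S(-1) + 15) + 9) = -2*51 + ((3*(-1)*(7 - 1*(-1)) + 15) + 9) = -102 + ((3*(-1)*(7 + 1) + 15) + 9) = -102 + ((3*(-1)*8 + 15) + 9) = -102 + ((-24 + 15) + 9) = -102 + (-9 + 9) = -102 + 0 = -102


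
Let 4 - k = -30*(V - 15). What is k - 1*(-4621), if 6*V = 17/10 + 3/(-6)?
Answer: 4181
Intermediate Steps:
V = ⅕ (V = (17/10 + 3/(-6))/6 = (17*(⅒) + 3*(-⅙))/6 = (17/10 - ½)/6 = (⅙)*(6/5) = ⅕ ≈ 0.20000)
k = -440 (k = 4 - (-30)*(⅕ - 15) = 4 - (-30)*(-74)/5 = 4 - 1*444 = 4 - 444 = -440)
k - 1*(-4621) = -440 - 1*(-4621) = -440 + 4621 = 4181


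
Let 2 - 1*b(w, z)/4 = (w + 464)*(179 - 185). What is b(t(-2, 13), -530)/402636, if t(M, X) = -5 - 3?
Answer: 2738/100659 ≈ 0.027201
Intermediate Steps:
t(M, X) = -8
b(w, z) = 11144 + 24*w (b(w, z) = 8 - 4*(w + 464)*(179 - 185) = 8 - 4*(464 + w)*(-6) = 8 - 4*(-2784 - 6*w) = 8 + (11136 + 24*w) = 11144 + 24*w)
b(t(-2, 13), -530)/402636 = (11144 + 24*(-8))/402636 = (11144 - 192)*(1/402636) = 10952*(1/402636) = 2738/100659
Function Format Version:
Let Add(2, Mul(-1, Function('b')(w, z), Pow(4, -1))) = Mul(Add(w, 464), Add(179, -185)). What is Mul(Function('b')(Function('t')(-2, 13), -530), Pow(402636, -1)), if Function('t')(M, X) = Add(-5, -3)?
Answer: Rational(2738, 100659) ≈ 0.027201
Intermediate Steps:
Function('t')(M, X) = -8
Function('b')(w, z) = Add(11144, Mul(24, w)) (Function('b')(w, z) = Add(8, Mul(-4, Mul(Add(w, 464), Add(179, -185)))) = Add(8, Mul(-4, Mul(Add(464, w), -6))) = Add(8, Mul(-4, Add(-2784, Mul(-6, w)))) = Add(8, Add(11136, Mul(24, w))) = Add(11144, Mul(24, w)))
Mul(Function('b')(Function('t')(-2, 13), -530), Pow(402636, -1)) = Mul(Add(11144, Mul(24, -8)), Pow(402636, -1)) = Mul(Add(11144, -192), Rational(1, 402636)) = Mul(10952, Rational(1, 402636)) = Rational(2738, 100659)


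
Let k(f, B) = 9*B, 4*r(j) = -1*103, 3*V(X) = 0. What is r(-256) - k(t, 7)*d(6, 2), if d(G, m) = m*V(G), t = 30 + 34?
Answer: -103/4 ≈ -25.750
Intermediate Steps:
t = 64
V(X) = 0 (V(X) = (⅓)*0 = 0)
d(G, m) = 0 (d(G, m) = m*0 = 0)
r(j) = -103/4 (r(j) = (-1*103)/4 = (¼)*(-103) = -103/4)
r(-256) - k(t, 7)*d(6, 2) = -103/4 - 9*7*0 = -103/4 - 63*0 = -103/4 - 1*0 = -103/4 + 0 = -103/4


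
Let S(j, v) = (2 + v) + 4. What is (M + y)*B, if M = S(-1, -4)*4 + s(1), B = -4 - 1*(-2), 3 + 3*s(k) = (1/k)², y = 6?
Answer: -80/3 ≈ -26.667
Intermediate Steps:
S(j, v) = 6 + v
s(k) = -1 + 1/(3*k²) (s(k) = -1 + (1/k)²/3 = -1 + 1/(3*k²))
B = -2 (B = -4 + 2 = -2)
M = 22/3 (M = (6 - 4)*4 + (-1 + (⅓)/1²) = 2*4 + (-1 + (⅓)*1) = 8 + (-1 + ⅓) = 8 - ⅔ = 22/3 ≈ 7.3333)
(M + y)*B = (22/3 + 6)*(-2) = (40/3)*(-2) = -80/3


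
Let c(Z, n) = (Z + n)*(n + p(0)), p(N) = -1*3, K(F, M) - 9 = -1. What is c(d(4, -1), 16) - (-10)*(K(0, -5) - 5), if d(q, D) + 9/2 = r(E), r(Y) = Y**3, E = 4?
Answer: 2023/2 ≈ 1011.5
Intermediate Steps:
K(F, M) = 8 (K(F, M) = 9 - 1 = 8)
p(N) = -3
d(q, D) = 119/2 (d(q, D) = -9/2 + 4**3 = -9/2 + 64 = 119/2)
c(Z, n) = (-3 + n)*(Z + n) (c(Z, n) = (Z + n)*(n - 3) = (Z + n)*(-3 + n) = (-3 + n)*(Z + n))
c(d(4, -1), 16) - (-10)*(K(0, -5) - 5) = (16**2 - 3*119/2 - 3*16 + (119/2)*16) - (-10)*(8 - 5) = (256 - 357/2 - 48 + 952) - (-10)*3 = 1963/2 - 1*(-30) = 1963/2 + 30 = 2023/2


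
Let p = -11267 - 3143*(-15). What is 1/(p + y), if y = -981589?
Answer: -1/945711 ≈ -1.0574e-6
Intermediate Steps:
p = 35878 (p = -11267 + 47145 = 35878)
1/(p + y) = 1/(35878 - 981589) = 1/(-945711) = -1/945711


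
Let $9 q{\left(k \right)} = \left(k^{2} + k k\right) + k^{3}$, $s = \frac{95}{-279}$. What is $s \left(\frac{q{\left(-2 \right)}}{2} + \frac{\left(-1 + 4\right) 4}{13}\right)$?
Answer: $- \frac{380}{1209} \approx -0.31431$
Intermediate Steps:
$s = - \frac{95}{279}$ ($s = 95 \left(- \frac{1}{279}\right) = - \frac{95}{279} \approx -0.3405$)
$q{\left(k \right)} = \frac{k^{3}}{9} + \frac{2 k^{2}}{9}$ ($q{\left(k \right)} = \frac{\left(k^{2} + k k\right) + k^{3}}{9} = \frac{\left(k^{2} + k^{2}\right) + k^{3}}{9} = \frac{2 k^{2} + k^{3}}{9} = \frac{k^{3} + 2 k^{2}}{9} = \frac{k^{3}}{9} + \frac{2 k^{2}}{9}$)
$s \left(\frac{q{\left(-2 \right)}}{2} + \frac{\left(-1 + 4\right) 4}{13}\right) = - \frac{95 \left(\frac{\frac{1}{9} \left(-2\right)^{2} \left(2 - 2\right)}{2} + \frac{\left(-1 + 4\right) 4}{13}\right)}{279} = - \frac{95 \left(\frac{1}{9} \cdot 4 \cdot 0 \cdot \frac{1}{2} + 3 \cdot 4 \cdot \frac{1}{13}\right)}{279} = - \frac{95 \left(0 \cdot \frac{1}{2} + 12 \cdot \frac{1}{13}\right)}{279} = - \frac{95 \left(0 + \frac{12}{13}\right)}{279} = \left(- \frac{95}{279}\right) \frac{12}{13} = - \frac{380}{1209}$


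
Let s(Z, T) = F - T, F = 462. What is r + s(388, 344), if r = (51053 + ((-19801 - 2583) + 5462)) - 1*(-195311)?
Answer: 229560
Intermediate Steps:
s(Z, T) = 462 - T
r = 229442 (r = (51053 + (-22384 + 5462)) + 195311 = (51053 - 16922) + 195311 = 34131 + 195311 = 229442)
r + s(388, 344) = 229442 + (462 - 1*344) = 229442 + (462 - 344) = 229442 + 118 = 229560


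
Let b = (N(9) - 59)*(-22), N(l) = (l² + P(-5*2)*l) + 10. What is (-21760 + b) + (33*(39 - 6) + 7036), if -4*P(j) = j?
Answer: -14834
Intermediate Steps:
P(j) = -j/4
N(l) = 10 + l² + 5*l/2 (N(l) = (l² + (-(-5)*2/4)*l) + 10 = (l² + (-¼*(-10))*l) + 10 = (l² + 5*l/2) + 10 = 10 + l² + 5*l/2)
b = -1199 (b = ((10 + 9² + (5/2)*9) - 59)*(-22) = ((10 + 81 + 45/2) - 59)*(-22) = (227/2 - 59)*(-22) = (109/2)*(-22) = -1199)
(-21760 + b) + (33*(39 - 6) + 7036) = (-21760 - 1199) + (33*(39 - 6) + 7036) = -22959 + (33*33 + 7036) = -22959 + (1089 + 7036) = -22959 + 8125 = -14834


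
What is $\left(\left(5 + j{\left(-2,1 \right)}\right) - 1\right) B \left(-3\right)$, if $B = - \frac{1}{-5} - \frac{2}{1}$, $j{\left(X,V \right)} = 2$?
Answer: $\frac{162}{5} \approx 32.4$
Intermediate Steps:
$B = - \frac{9}{5}$ ($B = \left(-1\right) \left(- \frac{1}{5}\right) - 2 = \frac{1}{5} - 2 = - \frac{9}{5} \approx -1.8$)
$\left(\left(5 + j{\left(-2,1 \right)}\right) - 1\right) B \left(-3\right) = \left(\left(5 + 2\right) - 1\right) \left(- \frac{9}{5}\right) \left(-3\right) = \left(7 - 1\right) \left(- \frac{9}{5}\right) \left(-3\right) = 6 \left(- \frac{9}{5}\right) \left(-3\right) = \left(- \frac{54}{5}\right) \left(-3\right) = \frac{162}{5}$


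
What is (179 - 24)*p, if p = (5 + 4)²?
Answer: 12555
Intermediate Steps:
p = 81 (p = 9² = 81)
(179 - 24)*p = (179 - 24)*81 = 155*81 = 12555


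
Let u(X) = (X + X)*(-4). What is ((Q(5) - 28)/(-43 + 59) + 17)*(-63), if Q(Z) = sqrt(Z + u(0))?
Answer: -3843/4 - 63*sqrt(5)/16 ≈ -969.55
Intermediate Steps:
u(X) = -8*X (u(X) = (2*X)*(-4) = -8*X)
Q(Z) = sqrt(Z) (Q(Z) = sqrt(Z - 8*0) = sqrt(Z + 0) = sqrt(Z))
((Q(5) - 28)/(-43 + 59) + 17)*(-63) = ((sqrt(5) - 28)/(-43 + 59) + 17)*(-63) = ((-28 + sqrt(5))/16 + 17)*(-63) = ((-28 + sqrt(5))*(1/16) + 17)*(-63) = ((-7/4 + sqrt(5)/16) + 17)*(-63) = (61/4 + sqrt(5)/16)*(-63) = -3843/4 - 63*sqrt(5)/16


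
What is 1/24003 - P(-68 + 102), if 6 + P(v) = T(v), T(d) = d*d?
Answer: -27603449/24003 ≈ -1150.0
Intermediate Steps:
T(d) = d²
P(v) = -6 + v²
1/24003 - P(-68 + 102) = 1/24003 - (-6 + (-68 + 102)²) = 1/24003 - (-6 + 34²) = 1/24003 - (-6 + 1156) = 1/24003 - 1*1150 = 1/24003 - 1150 = -27603449/24003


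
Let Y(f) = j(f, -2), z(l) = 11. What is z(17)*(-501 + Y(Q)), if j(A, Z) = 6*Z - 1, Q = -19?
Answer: -5654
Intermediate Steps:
j(A, Z) = -1 + 6*Z
Y(f) = -13 (Y(f) = -1 + 6*(-2) = -1 - 12 = -13)
z(17)*(-501 + Y(Q)) = 11*(-501 - 13) = 11*(-514) = -5654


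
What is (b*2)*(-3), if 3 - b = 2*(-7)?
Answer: -102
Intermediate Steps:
b = 17 (b = 3 - 2*(-7) = 3 - 1*(-14) = 3 + 14 = 17)
(b*2)*(-3) = (17*2)*(-3) = 34*(-3) = -102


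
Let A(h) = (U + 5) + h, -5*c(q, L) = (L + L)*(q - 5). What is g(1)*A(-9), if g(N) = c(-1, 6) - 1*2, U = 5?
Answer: 62/5 ≈ 12.400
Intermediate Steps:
c(q, L) = -2*L*(-5 + q)/5 (c(q, L) = -(L + L)*(q - 5)/5 = -2*L*(-5 + q)/5)
A(h) = 10 + h (A(h) = (5 + 5) + h = 10 + h)
g(N) = 62/5 (g(N) = (2/5)*6*(5 - 1*(-1)) - 1*2 = (2/5)*6*(5 + 1) - 2 = (2/5)*6*6 - 2 = 72/5 - 2 = 62/5)
g(1)*A(-9) = 62*(10 - 9)/5 = (62/5)*1 = 62/5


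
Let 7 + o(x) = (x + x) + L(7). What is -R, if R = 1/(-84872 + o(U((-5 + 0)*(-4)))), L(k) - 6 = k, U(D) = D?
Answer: 1/84826 ≈ 1.1789e-5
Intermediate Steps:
L(k) = 6 + k
o(x) = 6 + 2*x (o(x) = -7 + ((x + x) + (6 + 7)) = -7 + (2*x + 13) = -7 + (13 + 2*x) = 6 + 2*x)
R = -1/84826 (R = 1/(-84872 + (6 + 2*((-5 + 0)*(-4)))) = 1/(-84872 + (6 + 2*(-5*(-4)))) = 1/(-84872 + (6 + 2*20)) = 1/(-84872 + (6 + 40)) = 1/(-84872 + 46) = 1/(-84826) = -1/84826 ≈ -1.1789e-5)
-R = -1*(-1/84826) = 1/84826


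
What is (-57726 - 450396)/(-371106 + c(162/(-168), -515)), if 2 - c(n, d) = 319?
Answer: 508122/371423 ≈ 1.3680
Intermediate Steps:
c(n, d) = -317 (c(n, d) = 2 - 1*319 = 2 - 319 = -317)
(-57726 - 450396)/(-371106 + c(162/(-168), -515)) = (-57726 - 450396)/(-371106 - 317) = -508122/(-371423) = -508122*(-1/371423) = 508122/371423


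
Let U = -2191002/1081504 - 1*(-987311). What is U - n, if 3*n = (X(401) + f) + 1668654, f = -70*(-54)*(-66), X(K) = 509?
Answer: 833971485497/1622256 ≈ 5.1408e+5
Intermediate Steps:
f = -249480 (f = 3780*(-66) = -249480)
U = 533889302371/540752 (U = -2191002*1/1081504 + 987311 = -1095501/540752 + 987311 = 533889302371/540752 ≈ 9.8731e+5)
n = 1419683/3 (n = ((509 - 249480) + 1668654)/3 = (-248971 + 1668654)/3 = (⅓)*1419683 = 1419683/3 ≈ 4.7323e+5)
U - n = 533889302371/540752 - 1*1419683/3 = 533889302371/540752 - 1419683/3 = 833971485497/1622256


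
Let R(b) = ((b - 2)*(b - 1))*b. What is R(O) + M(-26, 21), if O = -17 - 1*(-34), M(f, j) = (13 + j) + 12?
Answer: 4126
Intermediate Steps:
M(f, j) = 25 + j
O = 17 (O = -17 + 34 = 17)
R(b) = b*(-1 + b)*(-2 + b) (R(b) = ((-2 + b)*(-1 + b))*b = ((-1 + b)*(-2 + b))*b = b*(-1 + b)*(-2 + b))
R(O) + M(-26, 21) = 17*(2 + 17² - 3*17) + (25 + 21) = 17*(2 + 289 - 51) + 46 = 17*240 + 46 = 4080 + 46 = 4126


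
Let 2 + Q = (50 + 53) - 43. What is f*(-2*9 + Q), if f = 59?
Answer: 2360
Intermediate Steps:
Q = 58 (Q = -2 + ((50 + 53) - 43) = -2 + (103 - 43) = -2 + 60 = 58)
f*(-2*9 + Q) = 59*(-2*9 + 58) = 59*(-18 + 58) = 59*40 = 2360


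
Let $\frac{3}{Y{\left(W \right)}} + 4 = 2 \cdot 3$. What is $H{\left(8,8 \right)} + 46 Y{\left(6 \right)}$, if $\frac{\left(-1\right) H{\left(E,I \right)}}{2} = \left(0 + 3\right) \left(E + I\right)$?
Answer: $-27$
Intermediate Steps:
$H{\left(E,I \right)} = - 6 E - 6 I$ ($H{\left(E,I \right)} = - 2 \left(0 + 3\right) \left(E + I\right) = - 2 \cdot 3 \left(E + I\right) = - 2 \left(3 E + 3 I\right) = - 6 E - 6 I$)
$Y{\left(W \right)} = \frac{3}{2}$ ($Y{\left(W \right)} = \frac{3}{-4 + 2 \cdot 3} = \frac{3}{-4 + 6} = \frac{3}{2}$)
$H{\left(8,8 \right)} + 46 Y{\left(6 \right)} = \left(\left(-6\right) 8 - 48\right) + 46 \cdot \frac{3}{2} = \left(-48 - 48\right) + 69 = -96 + 69 = -27$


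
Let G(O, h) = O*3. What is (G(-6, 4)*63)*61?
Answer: -69174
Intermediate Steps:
G(O, h) = 3*O
(G(-6, 4)*63)*61 = ((3*(-6))*63)*61 = -18*63*61 = -1134*61 = -69174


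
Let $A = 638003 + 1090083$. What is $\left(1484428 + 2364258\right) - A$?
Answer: $2120600$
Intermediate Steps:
$A = 1728086$
$\left(1484428 + 2364258\right) - A = \left(1484428 + 2364258\right) - 1728086 = 3848686 - 1728086 = 2120600$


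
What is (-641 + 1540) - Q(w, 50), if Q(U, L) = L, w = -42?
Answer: 849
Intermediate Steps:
(-641 + 1540) - Q(w, 50) = (-641 + 1540) - 1*50 = 899 - 50 = 849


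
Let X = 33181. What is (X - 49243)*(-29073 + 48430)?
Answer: -310912134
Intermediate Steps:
(X - 49243)*(-29073 + 48430) = (33181 - 49243)*(-29073 + 48430) = -16062*19357 = -310912134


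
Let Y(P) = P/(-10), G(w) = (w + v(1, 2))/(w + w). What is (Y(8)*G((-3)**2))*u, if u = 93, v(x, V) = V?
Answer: -682/15 ≈ -45.467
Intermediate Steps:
G(w) = (2 + w)/(2*w) (G(w) = (w + 2)/(w + w) = (2 + w)/((2*w)) = (2 + w)*(1/(2*w)) = (2 + w)/(2*w))
Y(P) = -P/10 (Y(P) = P*(-1/10) = -P/10)
(Y(8)*G((-3)**2))*u = ((-1/10*8)*((2 + (-3)**2)/(2*((-3)**2))))*93 = -2*(2 + 9)/(5*9)*93 = -2*11/(5*9)*93 = -4/5*11/18*93 = -22/45*93 = -682/15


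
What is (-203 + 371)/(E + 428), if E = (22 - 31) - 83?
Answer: ½ ≈ 0.50000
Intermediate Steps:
E = -92 (E = -9 - 83 = -92)
(-203 + 371)/(E + 428) = (-203 + 371)/(-92 + 428) = 168/336 = 168*(1/336) = ½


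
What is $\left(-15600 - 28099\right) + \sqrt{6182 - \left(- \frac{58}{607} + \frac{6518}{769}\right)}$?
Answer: $-43699 + \frac{\sqrt{1345147560766006}}{466783} \approx -43620.0$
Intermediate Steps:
$\left(-15600 - 28099\right) + \sqrt{6182 - \left(- \frac{58}{607} + \frac{6518}{769}\right)} = -43699 + \sqrt{6182 - \frac{3911824}{466783}} = -43699 + \sqrt{\frac{2881740682}{466783}} = -43699 + \frac{\sqrt{1345147560766006}}{466783}$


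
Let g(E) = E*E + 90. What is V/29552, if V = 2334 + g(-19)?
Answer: 2785/29552 ≈ 0.094241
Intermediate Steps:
g(E) = 90 + E² (g(E) = E² + 90 = 90 + E²)
V = 2785 (V = 2334 + (90 + (-19)²) = 2334 + (90 + 361) = 2334 + 451 = 2785)
V/29552 = 2785/29552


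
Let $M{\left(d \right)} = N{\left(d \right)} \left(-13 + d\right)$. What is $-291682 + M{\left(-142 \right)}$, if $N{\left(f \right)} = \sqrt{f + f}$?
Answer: $-291682 - 310 i \sqrt{71} \approx -2.9168 \cdot 10^{5} - 2612.1 i$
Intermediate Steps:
$N{\left(f \right)} = \sqrt{2} \sqrt{f}$ ($N{\left(f \right)} = \sqrt{2 f} = \sqrt{2} \sqrt{f}$)
$M{\left(d \right)} = \sqrt{2} \sqrt{d} \left(-13 + d\right)$
$-291682 + M{\left(-142 \right)} = -291682 + \sqrt{2} \sqrt{-142} \left(-13 - 142\right) = -291682 + \sqrt{2} i \sqrt{142} \left(-155\right) = -291682 - 310 i \sqrt{71}$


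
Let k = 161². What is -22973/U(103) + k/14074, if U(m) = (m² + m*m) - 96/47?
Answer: 2662747764/3508472275 ≈ 0.75895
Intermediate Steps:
U(m) = -96/47 + 2*m² (U(m) = (m² + m²) - 96*1/47 = 2*m² - 96/47 = -96/47 + 2*m²)
k = 25921
-22973/U(103) + k/14074 = -22973/(-96/47 + 2*103²) + 25921/14074 = -22973/(-96/47 + 2*10609) + 25921*(1/14074) = -22973/(-96/47 + 21218) + 25921/14074 = -22973/997150/47 + 25921/14074 = -22973*47/997150 + 25921/14074 = -1079731/997150 + 25921/14074 = 2662747764/3508472275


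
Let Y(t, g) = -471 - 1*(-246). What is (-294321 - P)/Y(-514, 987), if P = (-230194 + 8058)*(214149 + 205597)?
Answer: -18648080627/45 ≈ -4.1440e+8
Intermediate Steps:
Y(t, g) = -225 (Y(t, g) = -471 + 246 = -225)
P = -93240697456 (P = -222136*419746 = -93240697456)
(-294321 - P)/Y(-514, 987) = (-294321 - 1*(-93240697456))/(-225) = (-294321 + 93240697456)*(-1/225) = 93240403135*(-1/225) = -18648080627/45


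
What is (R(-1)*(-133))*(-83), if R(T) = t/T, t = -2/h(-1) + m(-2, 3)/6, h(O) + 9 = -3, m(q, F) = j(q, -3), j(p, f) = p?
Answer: 11039/6 ≈ 1839.8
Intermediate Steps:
m(q, F) = q
h(O) = -12 (h(O) = -9 - 3 = -12)
t = -⅙ (t = -2/(-12) - 2/6 = -2*(-1/12) - 2*⅙ = ⅙ - ⅓ = -⅙ ≈ -0.16667)
R(T) = -1/(6*T)
(R(-1)*(-133))*(-83) = (-⅙/(-1)*(-133))*(-83) = (-⅙*(-1)*(-133))*(-83) = ((⅙)*(-133))*(-83) = -133/6*(-83) = 11039/6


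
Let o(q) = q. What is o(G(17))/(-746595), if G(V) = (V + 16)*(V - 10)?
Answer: -77/248865 ≈ -0.00030940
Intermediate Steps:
G(V) = (-10 + V)*(16 + V) (G(V) = (16 + V)*(-10 + V) = (-10 + V)*(16 + V))
o(G(17))/(-746595) = (-160 + 17² + 6*17)/(-746595) = (-160 + 289 + 102)*(-1/746595) = 231*(-1/746595) = -77/248865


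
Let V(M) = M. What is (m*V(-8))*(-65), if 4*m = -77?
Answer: -10010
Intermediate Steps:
m = -77/4 (m = (1/4)*(-77) = -77/4 ≈ -19.250)
(m*V(-8))*(-65) = -77/4*(-8)*(-65) = 154*(-65) = -10010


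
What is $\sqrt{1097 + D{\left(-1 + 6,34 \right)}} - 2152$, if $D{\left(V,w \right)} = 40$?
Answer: $-2152 + \sqrt{1137} \approx -2118.3$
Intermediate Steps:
$\sqrt{1097 + D{\left(-1 + 6,34 \right)}} - 2152 = \sqrt{1097 + 40} - 2152 = \sqrt{1137} - 2152 = -2152 + \sqrt{1137}$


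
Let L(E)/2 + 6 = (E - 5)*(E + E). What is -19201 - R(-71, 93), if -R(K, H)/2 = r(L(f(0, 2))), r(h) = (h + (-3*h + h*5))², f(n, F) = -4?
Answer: 294431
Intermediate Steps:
L(E) = -12 + 4*E*(-5 + E) (L(E) = -12 + 2*((E - 5)*(E + E)) = -12 + 2*((-5 + E)*(2*E)) = -12 + 2*(2*E*(-5 + E)) = -12 + 4*E*(-5 + E))
r(h) = 9*h² (r(h) = (h + (-3*h + 5*h))² = (h + 2*h)² = (3*h)² = 9*h²)
R(K, H) = -313632 (R(K, H) = -18*(-12 - 20*(-4) + 4*(-4)²)² = -18*(-12 + 80 + 4*16)² = -18*(-12 + 80 + 64)² = -18*132² = -18*17424 = -2*156816 = -313632)
-19201 - R(-71, 93) = -19201 - 1*(-313632) = -19201 + 313632 = 294431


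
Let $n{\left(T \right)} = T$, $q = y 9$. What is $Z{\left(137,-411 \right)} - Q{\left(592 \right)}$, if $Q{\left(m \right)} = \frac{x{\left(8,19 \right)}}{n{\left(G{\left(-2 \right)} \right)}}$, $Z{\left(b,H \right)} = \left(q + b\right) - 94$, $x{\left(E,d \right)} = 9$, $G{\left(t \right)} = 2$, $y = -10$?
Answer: $- \frac{103}{2} \approx -51.5$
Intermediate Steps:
$q = -90$ ($q = \left(-10\right) 9 = -90$)
$Z{\left(b,H \right)} = -184 + b$ ($Z{\left(b,H \right)} = \left(-90 + b\right) - 94 = -184 + b$)
$Q{\left(m \right)} = \frac{9}{2}$
$Z{\left(137,-411 \right)} - Q{\left(592 \right)} = \left(-184 + 137\right) - \frac{9}{2} = -47 - \frac{9}{2} = - \frac{103}{2}$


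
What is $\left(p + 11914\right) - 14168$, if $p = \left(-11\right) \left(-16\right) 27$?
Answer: $2498$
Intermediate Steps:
$p = 4752$ ($p = 176 \cdot 27 = 4752$)
$\left(p + 11914\right) - 14168 = \left(4752 + 11914\right) - 14168 = 16666 - 14168 = 2498$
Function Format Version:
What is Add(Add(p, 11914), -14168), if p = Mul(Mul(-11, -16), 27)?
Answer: 2498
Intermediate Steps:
p = 4752 (p = Mul(176, 27) = 4752)
Add(Add(p, 11914), -14168) = Add(Add(4752, 11914), -14168) = Add(16666, -14168) = 2498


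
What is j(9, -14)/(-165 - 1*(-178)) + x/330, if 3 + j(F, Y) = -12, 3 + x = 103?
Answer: -365/429 ≈ -0.85082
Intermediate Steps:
x = 100 (x = -3 + 103 = 100)
j(F, Y) = -15 (j(F, Y) = -3 - 12 = -15)
j(9, -14)/(-165 - 1*(-178)) + x/330 = -15/(-165 - 1*(-178)) + 100/330 = -15/(-165 + 178) + 100*(1/330) = -15/13 + 10/33 = -365/429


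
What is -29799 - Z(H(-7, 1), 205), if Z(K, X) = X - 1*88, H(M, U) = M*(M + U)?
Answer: -29916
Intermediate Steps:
Z(K, X) = -88 + X (Z(K, X) = X - 88 = -88 + X)
-29799 - Z(H(-7, 1), 205) = -29799 - (-88 + 205) = -29799 - 1*117 = -29799 - 117 = -29916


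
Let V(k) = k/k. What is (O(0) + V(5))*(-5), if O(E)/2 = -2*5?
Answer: 95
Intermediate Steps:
V(k) = 1
O(E) = -20 (O(E) = 2*(-2*5) = 2*(-10) = -20)
(O(0) + V(5))*(-5) = (-20 + 1)*(-5) = -19*(-5) = 95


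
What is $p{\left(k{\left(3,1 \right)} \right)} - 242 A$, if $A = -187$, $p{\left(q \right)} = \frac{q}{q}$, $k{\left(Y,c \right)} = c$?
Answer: $45255$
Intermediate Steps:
$p{\left(q \right)} = 1$
$p{\left(k{\left(3,1 \right)} \right)} - 242 A = 1 - -45254 = 1 + 45254 = 45255$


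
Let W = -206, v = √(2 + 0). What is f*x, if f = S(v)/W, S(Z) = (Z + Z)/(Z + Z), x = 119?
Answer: -119/206 ≈ -0.57767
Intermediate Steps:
v = √2 ≈ 1.4142
S(Z) = 1 (S(Z) = (2*Z)/((2*Z)) = (2*Z)*(1/(2*Z)) = 1)
f = -1/206 (f = 1/(-206) = 1*(-1/206) = -1/206 ≈ -0.0048544)
f*x = -1/206*119 = -119/206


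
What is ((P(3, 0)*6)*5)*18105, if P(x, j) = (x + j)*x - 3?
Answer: 3258900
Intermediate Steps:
P(x, j) = -3 + x*(j + x) (P(x, j) = (j + x)*x - 3 = x*(j + x) - 3 = -3 + x*(j + x))
((P(3, 0)*6)*5)*18105 = (((-3 + 3² + 0*3)*6)*5)*18105 = (((-3 + 9 + 0)*6)*5)*18105 = ((6*6)*5)*18105 = (36*5)*18105 = 180*18105 = 3258900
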